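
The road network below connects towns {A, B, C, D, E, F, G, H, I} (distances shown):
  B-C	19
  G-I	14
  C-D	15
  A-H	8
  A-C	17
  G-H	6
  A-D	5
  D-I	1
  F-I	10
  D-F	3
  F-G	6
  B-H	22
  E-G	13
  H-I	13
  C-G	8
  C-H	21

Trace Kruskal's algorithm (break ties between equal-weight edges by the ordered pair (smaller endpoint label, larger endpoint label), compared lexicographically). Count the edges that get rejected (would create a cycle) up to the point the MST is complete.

6

Kruskal's algorithm — process edges by increasing weight (ties by edge label):
D-I (1): add — endpoints in different components.
D-F (3): add — endpoints in different components.
A-D (5): add — endpoints in different components.
F-G (6): add — endpoints in different components.
G-H (6): add — endpoints in different components.
A-H (8): skip — A and H already connected.
C-G (8): add — endpoints in different components.
F-I (10): skip — F and I already connected.
E-G (13): add — endpoints in different components.
H-I (13): skip — H and I already connected.
G-I (14): skip — G and I already connected.
C-D (15): skip — C and D already connected.
A-C (17): skip — A and C already connected.
B-C (19): add — endpoints in different components.
Edges rejected before the tree was complete: 6.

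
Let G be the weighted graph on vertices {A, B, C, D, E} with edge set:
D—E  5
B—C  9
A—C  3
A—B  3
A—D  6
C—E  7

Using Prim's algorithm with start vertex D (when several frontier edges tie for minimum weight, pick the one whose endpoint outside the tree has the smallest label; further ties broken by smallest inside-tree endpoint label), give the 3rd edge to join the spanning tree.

Grow the tree from D using Prim:
Step 1: cheapest edge leaving the tree is D—E (5); add E.
Step 2: cheapest edge leaving the tree is A—D (6); add A.
Step 3: cheapest edge leaving the tree is A—B (3); add B.
Step 4: cheapest edge leaving the tree is A—C (3); add C.
The 3rd edge added is A—B.

A-B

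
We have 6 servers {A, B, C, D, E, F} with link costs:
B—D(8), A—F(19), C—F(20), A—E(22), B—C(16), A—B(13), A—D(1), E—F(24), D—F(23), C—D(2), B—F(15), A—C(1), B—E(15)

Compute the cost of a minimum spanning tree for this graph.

40

Grow the tree from C using Prim:
Step 1: cheapest edge leaving the tree is A—C (1); add A.
Step 2: cheapest edge leaving the tree is A—D (1); add D.
Step 3: cheapest edge leaving the tree is B—D (8); add B.
Step 4: cheapest edge leaving the tree is B—E (15); add E.
Step 5: cheapest edge leaving the tree is B—F (15); add F.
MST edges: A—C, A—D, B—D, B—E, B—F; total weight 1+1+8+15+15 = 40.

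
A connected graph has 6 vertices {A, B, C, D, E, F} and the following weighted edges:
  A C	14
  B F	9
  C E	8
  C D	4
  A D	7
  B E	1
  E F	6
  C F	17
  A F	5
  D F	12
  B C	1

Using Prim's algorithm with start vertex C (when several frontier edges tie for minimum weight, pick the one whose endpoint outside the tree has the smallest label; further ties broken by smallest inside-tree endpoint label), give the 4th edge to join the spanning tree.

Grow the tree from C using Prim:
Step 1: cheapest edge leaving the tree is B C (1); add B.
Step 2: cheapest edge leaving the tree is B E (1); add E.
Step 3: cheapest edge leaving the tree is C D (4); add D.
Step 4: cheapest edge leaving the tree is E F (6); add F.
Step 5: cheapest edge leaving the tree is A F (5); add A.
The 4th edge added is E F.

E-F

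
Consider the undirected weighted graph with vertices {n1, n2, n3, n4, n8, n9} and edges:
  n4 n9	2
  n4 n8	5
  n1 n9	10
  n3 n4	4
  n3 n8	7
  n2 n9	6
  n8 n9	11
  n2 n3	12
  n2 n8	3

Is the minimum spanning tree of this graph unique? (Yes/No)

Yes

Sort edges by weight, then run Kruskal:
n4 n9 (2): add. Components now {n3} {n2} {n4,n9} {n1} {n8}
n2 n8 (3): add. Components now {n3} {n2,n8} {n4,n9} {n1}
n3 n4 (4): add. Components now {n3,n4,n9} {n2,n8} {n1}
n4 n8 (5): add. Components now {n2,n3,n4,n8,n9} {n1}
n2 n9 (6): skip — n2 and n9 already connected.
n3 n8 (7): skip — n3 and n8 already connected.
n1 n9 (10): add. Components now {n1,n2,n3,n4,n8,n9}
Every non-tree edge has weight strictly greater than the heaviest edge on the tree path between its endpoints, so the MST is unique.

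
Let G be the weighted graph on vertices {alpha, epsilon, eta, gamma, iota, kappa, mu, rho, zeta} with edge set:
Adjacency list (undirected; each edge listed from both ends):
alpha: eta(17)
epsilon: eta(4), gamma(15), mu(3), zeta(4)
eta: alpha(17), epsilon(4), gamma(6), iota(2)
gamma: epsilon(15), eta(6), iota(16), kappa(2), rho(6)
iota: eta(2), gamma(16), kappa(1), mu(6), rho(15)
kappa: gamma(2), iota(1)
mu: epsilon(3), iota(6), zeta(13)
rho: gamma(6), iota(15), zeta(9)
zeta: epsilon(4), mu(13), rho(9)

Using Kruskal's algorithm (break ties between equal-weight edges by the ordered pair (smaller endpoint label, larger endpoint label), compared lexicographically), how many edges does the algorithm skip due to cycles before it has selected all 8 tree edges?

Sort edges by weight, then run Kruskal:
iota kappa (1): add — endpoints in different components.
eta iota (2): add — endpoints in different components.
gamma kappa (2): add — endpoints in different components.
epsilon mu (3): add — endpoints in different components.
epsilon eta (4): add — endpoints in different components.
epsilon zeta (4): add — endpoints in different components.
eta gamma (6): skip — eta and gamma already connected.
gamma rho (6): add — endpoints in different components.
iota mu (6): skip — iota and mu already connected.
rho zeta (9): skip — rho and zeta already connected.
mu zeta (13): skip — zeta and mu already connected.
epsilon gamma (15): skip — epsilon and gamma already connected.
iota rho (15): skip — iota and rho already connected.
gamma iota (16): skip — iota and gamma already connected.
alpha eta (17): add — endpoints in different components.
Edges rejected before the tree was complete: 7.

7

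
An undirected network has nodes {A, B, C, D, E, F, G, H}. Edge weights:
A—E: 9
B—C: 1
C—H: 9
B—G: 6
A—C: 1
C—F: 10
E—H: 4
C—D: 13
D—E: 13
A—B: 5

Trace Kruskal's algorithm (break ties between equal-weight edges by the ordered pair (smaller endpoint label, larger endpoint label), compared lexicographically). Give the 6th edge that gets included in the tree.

C-F

Kruskal's algorithm — process edges by increasing weight (ties by edge label):
A—C (1): add — endpoints in different components.
B—C (1): add — endpoints in different components.
E—H (4): add — endpoints in different components.
A—B (5): skip — A and B already connected.
B—G (6): add — endpoints in different components.
A—E (9): add — endpoints in different components.
C—H (9): skip — C and H already connected.
C—F (10): add — endpoints in different components.
C—D (13): add — endpoints in different components.
The 6th edge added is C—F.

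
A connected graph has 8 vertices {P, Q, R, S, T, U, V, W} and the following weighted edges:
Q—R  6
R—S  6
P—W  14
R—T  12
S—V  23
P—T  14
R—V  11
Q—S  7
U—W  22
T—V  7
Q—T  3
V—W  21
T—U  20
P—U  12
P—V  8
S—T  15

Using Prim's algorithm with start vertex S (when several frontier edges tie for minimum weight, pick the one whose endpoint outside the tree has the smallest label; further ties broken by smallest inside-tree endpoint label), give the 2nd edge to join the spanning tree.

Prim's algorithm from S:
Step 1: cheapest edge leaving the tree is R—S (6); add R.
Step 2: cheapest edge leaving the tree is Q—R (6); add Q.
Step 3: cheapest edge leaving the tree is Q—T (3); add T.
Step 4: cheapest edge leaving the tree is T—V (7); add V.
Step 5: cheapest edge leaving the tree is P—V (8); add P.
Step 6: cheapest edge leaving the tree is P—U (12); add U.
Step 7: cheapest edge leaving the tree is P—W (14); add W.
The 2nd edge added is Q—R.

Q-R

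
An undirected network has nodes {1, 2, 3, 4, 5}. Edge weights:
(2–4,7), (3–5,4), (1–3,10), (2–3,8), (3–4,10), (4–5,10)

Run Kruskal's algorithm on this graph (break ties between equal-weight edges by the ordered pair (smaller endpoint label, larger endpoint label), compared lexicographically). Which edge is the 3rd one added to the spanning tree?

Kruskal: consider edges lightest-first.
3–5 (4): add. Components now {1} {2} {3,5} {4}
2–4 (7): add. Components now {1} {2,4} {3,5}
2–3 (8): add. Components now {1} {2,3,4,5}
1–3 (10): add. Components now {1,2,3,4,5}
The 3rd edge added is 2–3.

2-3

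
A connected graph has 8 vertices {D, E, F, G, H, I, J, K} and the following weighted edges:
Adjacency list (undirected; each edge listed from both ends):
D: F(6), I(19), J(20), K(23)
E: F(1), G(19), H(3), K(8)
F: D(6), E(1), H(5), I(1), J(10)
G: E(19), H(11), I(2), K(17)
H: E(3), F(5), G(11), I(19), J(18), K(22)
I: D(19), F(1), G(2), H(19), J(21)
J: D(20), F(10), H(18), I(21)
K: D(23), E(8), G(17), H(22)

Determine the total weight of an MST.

31

Sort edges by weight, then run Kruskal:
E-F (1): add — endpoints in different components.
F-I (1): add — endpoints in different components.
G-I (2): add — endpoints in different components.
E-H (3): add — endpoints in different components.
F-H (5): skip — F and H already connected.
D-F (6): add — endpoints in different components.
E-K (8): add — endpoints in different components.
F-J (10): add — endpoints in different components.
MST edges: E-F, F-I, G-I, E-H, D-F, E-K, F-J; total weight 1+1+2+3+6+8+10 = 31.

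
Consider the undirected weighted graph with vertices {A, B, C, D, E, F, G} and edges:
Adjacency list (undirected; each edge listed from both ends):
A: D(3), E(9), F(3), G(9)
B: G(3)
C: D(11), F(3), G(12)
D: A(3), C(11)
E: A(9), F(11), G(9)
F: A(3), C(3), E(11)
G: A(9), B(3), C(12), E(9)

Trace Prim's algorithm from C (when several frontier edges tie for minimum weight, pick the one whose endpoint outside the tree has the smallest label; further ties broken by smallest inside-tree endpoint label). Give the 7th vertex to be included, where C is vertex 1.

Prim's algorithm from C:
Step 1: frontier [C-F 3, C-D 11, C-G 12] → take C-F (3); add F.
Step 2: frontier [C-D 11, C-G 12, A-F 3, E-F 11] → take A-F (3); add A.
Step 3: frontier [A-D 3, A-E 9, A-G 9, C-D 11, C-G 12, E-F 11] → take A-D (3); add D.
Step 4: frontier [A-E 9, A-G 9, C-G 12, E-F 11] → take A-E (9); add E.
Step 5: frontier [A-G 9, C-G 12, E-G 9] → take A-G (9); add G.
Step 6: frontier [B-G 3] → take B-G (3); add B.
Vertex order: C, F, A, D, E, G, B. The 7th vertex is B.

B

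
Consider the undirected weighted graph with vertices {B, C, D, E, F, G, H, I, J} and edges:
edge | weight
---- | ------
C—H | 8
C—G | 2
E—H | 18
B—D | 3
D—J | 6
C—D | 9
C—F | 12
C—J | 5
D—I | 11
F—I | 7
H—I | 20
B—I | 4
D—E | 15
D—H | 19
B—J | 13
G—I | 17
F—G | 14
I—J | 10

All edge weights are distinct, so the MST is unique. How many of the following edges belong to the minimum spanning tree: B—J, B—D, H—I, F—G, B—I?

2

Kruskal's algorithm — process edges by increasing weight (ties by edge label):
C—G (2): add — endpoints in different components.
B—D (3): add — endpoints in different components.
B—I (4): add — endpoints in different components.
C—J (5): add — endpoints in different components.
D—J (6): add — endpoints in different components.
F—I (7): add — endpoints in different components.
C—H (8): add — endpoints in different components.
C—D (9): skip — C and D already connected.
I—J (10): skip — I and J already connected.
D—I (11): skip — D and I already connected.
C—F (12): skip — C and F already connected.
B—J (13): skip — B and J already connected.
F—G (14): skip — F and G already connected.
D—E (15): add — endpoints in different components.
MST edge set: {C—G, B—D, B—I, C—J, D—J, F—I, C—H, D—E}.
Of the listed edges, {B—D, B—I} are in the MST → 2.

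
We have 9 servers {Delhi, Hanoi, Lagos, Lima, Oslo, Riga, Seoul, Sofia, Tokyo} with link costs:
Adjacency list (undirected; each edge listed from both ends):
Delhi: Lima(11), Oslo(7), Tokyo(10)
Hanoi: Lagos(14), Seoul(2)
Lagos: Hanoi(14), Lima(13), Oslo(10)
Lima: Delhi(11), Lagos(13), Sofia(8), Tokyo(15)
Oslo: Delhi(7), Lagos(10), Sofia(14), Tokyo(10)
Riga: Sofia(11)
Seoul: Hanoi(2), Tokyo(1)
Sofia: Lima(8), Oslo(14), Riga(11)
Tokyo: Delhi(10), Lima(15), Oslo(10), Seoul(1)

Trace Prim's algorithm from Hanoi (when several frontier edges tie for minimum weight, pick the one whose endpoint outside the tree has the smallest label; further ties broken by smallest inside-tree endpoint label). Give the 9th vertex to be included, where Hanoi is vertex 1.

Riga

Prim, starting at Hanoi.
Step 1: cheapest edge leaving the tree is Hanoi–Seoul (2); add Seoul.
Step 2: cheapest edge leaving the tree is Seoul–Tokyo (1); add Tokyo.
Step 3: cheapest edge leaving the tree is Delhi–Tokyo (10); add Delhi.
Step 4: cheapest edge leaving the tree is Delhi–Oslo (7); add Oslo.
Step 5: cheapest edge leaving the tree is Lagos–Oslo (10); add Lagos.
Step 6: cheapest edge leaving the tree is Delhi–Lima (11); add Lima.
Step 7: cheapest edge leaving the tree is Lima–Sofia (8); add Sofia.
Step 8: cheapest edge leaving the tree is Riga–Sofia (11); add Riga.
Vertex order: Hanoi, Seoul, Tokyo, Delhi, Oslo, Lagos, Lima, Sofia, Riga. The 9th vertex is Riga.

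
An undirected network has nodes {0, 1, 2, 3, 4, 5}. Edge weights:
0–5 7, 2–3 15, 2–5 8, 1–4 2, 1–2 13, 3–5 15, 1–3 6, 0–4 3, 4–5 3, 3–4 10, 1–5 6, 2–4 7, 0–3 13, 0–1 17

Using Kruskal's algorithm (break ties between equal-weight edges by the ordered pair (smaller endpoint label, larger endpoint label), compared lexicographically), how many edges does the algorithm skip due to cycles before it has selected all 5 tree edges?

2

Sort edges by weight, then run Kruskal:
1–4 (2): add. Components now {0} {1,4} {2} {3} {5}
0–4 (3): add. Components now {0,1,4} {2} {3} {5}
4–5 (3): add. Components now {0,1,4,5} {2} {3}
1–3 (6): add. Components now {0,1,3,4,5} {2}
1–5 (6): skip — 1 and 5 already connected.
0–5 (7): skip — 0 and 5 already connected.
2–4 (7): add. Components now {0,1,2,3,4,5}
Edges rejected before the tree was complete: 2.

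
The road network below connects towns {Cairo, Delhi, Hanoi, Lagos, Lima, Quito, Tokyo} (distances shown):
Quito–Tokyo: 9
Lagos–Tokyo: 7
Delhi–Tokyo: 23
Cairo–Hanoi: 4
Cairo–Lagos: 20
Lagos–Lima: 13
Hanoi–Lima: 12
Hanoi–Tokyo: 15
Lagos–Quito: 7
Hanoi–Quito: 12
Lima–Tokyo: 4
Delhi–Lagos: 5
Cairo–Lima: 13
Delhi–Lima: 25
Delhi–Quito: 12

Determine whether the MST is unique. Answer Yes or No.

Kruskal's algorithm — process edges by increasing weight (ties by edge label):
Cairo–Hanoi (4): add. Components now {Tokyo} {Delhi} {Lagos} {Lima} {Quito} {Cairo,Hanoi}
Lima–Tokyo (4): add. Components now {Lima,Tokyo} {Delhi} {Lagos} {Quito} {Cairo,Hanoi}
Delhi–Lagos (5): add. Components now {Lima,Tokyo} {Delhi,Lagos} {Quito} {Cairo,Hanoi}
Lagos–Quito (7): add. Components now {Lima,Tokyo} {Delhi,Lagos,Quito} {Cairo,Hanoi}
Lagos–Tokyo (7): add. Components now {Delhi,Lagos,Lima,Quito,Tokyo} {Cairo,Hanoi}
Quito–Tokyo (9): skip — Tokyo and Quito already connected.
Delhi–Quito (12): skip — Delhi and Quito already connected.
Hanoi–Lima (12): add. Components now {Cairo,Delhi,Hanoi,Lagos,Lima,Quito,Tokyo}
Non-tree edge Hanoi–Quito has weight 12, equal to the heaviest edge on its tree cycle — swapping gives another MST of the same weight. Not unique.

No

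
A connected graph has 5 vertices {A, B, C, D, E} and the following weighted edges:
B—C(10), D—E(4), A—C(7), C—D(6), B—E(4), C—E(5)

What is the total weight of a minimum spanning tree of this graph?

20

Kruskal: consider edges lightest-first.
B—E (4): add. Components now {A} {B,E} {C} {D}
D—E (4): add. Components now {A} {B,D,E} {C}
C—E (5): add. Components now {A} {B,C,D,E}
C—D (6): skip — C and D already connected.
A—C (7): add. Components now {A,B,C,D,E}
MST edges: B—E, D—E, C—E, A—C; total weight 4+4+5+7 = 20.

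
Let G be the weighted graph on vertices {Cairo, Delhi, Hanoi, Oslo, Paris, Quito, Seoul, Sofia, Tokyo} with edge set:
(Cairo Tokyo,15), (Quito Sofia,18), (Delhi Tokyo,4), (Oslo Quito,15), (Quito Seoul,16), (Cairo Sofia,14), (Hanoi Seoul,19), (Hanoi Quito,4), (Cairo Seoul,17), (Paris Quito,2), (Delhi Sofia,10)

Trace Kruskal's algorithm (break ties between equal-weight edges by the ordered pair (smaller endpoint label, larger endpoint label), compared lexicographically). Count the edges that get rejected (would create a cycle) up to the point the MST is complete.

Sort edges by weight, then run Kruskal:
Paris Quito (2): add — endpoints in different components.
Delhi Tokyo (4): add — endpoints in different components.
Hanoi Quito (4): add — endpoints in different components.
Delhi Sofia (10): add — endpoints in different components.
Cairo Sofia (14): add — endpoints in different components.
Cairo Tokyo (15): skip — Tokyo and Cairo already connected.
Oslo Quito (15): add — endpoints in different components.
Quito Seoul (16): add — endpoints in different components.
Cairo Seoul (17): add — endpoints in different components.
Edges rejected before the tree was complete: 1.

1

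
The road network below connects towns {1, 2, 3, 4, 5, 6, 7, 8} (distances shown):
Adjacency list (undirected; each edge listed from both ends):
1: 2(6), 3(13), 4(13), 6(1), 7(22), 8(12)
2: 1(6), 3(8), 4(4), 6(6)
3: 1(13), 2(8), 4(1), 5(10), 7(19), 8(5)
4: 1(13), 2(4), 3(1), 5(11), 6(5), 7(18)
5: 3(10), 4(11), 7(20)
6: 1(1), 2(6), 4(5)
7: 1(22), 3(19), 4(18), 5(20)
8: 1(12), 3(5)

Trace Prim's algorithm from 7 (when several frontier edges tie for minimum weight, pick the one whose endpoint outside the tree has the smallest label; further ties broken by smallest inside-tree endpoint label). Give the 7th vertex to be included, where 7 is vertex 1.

8

Prim, starting at 7.
Step 1: cheapest edge leaving the tree is 4–7 (18); add 4.
Step 2: cheapest edge leaving the tree is 3–4 (1); add 3.
Step 3: cheapest edge leaving the tree is 2–4 (4); add 2.
Step 4: cheapest edge leaving the tree is 4–6 (5); add 6.
Step 5: cheapest edge leaving the tree is 1–6 (1); add 1.
Step 6: cheapest edge leaving the tree is 3–8 (5); add 8.
Step 7: cheapest edge leaving the tree is 3–5 (10); add 5.
Vertex order: 7, 4, 3, 2, 6, 1, 8, 5. The 7th vertex is 8.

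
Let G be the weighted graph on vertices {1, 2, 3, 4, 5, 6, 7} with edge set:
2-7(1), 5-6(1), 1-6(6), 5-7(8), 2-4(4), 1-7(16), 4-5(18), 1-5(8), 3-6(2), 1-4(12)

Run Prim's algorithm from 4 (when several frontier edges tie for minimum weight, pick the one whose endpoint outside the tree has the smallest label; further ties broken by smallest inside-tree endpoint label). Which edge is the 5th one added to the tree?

Prim's algorithm from 4:
Step 1: frontier [2-4 4, 1-4 12, 4-5 18] → take 2-4 (4); add 2.
Step 2: frontier [2-7 1, 1-4 12, 4-5 18] → take 2-7 (1); add 7.
Step 3: frontier [1-4 12, 4-5 18, 5-7 8, 1-7 16] → take 5-7 (8); add 5.
Step 4: frontier [1-4 12, 5-6 1, 1-5 8, 1-7 16] → take 5-6 (1); add 6.
Step 5: frontier [1-4 12, 1-5 8, 3-6 2, 1-6 6, 1-7 16] → take 3-6 (2); add 3.
Step 6: frontier [1-4 12, 1-5 8, 1-6 6, 1-7 16] → take 1-6 (6); add 1.
The 5th edge added is 3-6.

3-6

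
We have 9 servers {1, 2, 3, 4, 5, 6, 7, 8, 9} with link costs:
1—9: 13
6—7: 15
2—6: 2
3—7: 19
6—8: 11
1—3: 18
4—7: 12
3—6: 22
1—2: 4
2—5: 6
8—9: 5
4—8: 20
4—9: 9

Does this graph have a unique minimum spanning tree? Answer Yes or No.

Sort edges by weight, then run Kruskal:
2—6 (2): add — endpoints in different components.
1—2 (4): add — endpoints in different components.
8—9 (5): add — endpoints in different components.
2—5 (6): add — endpoints in different components.
4—9 (9): add — endpoints in different components.
6—8 (11): add — endpoints in different components.
4—7 (12): add — endpoints in different components.
1—9 (13): skip — 1 and 9 already connected.
6—7 (15): skip — 6 and 7 already connected.
1—3 (18): add — endpoints in different components.
Every non-tree edge has weight strictly greater than the heaviest edge on the tree path between its endpoints, so the MST is unique.

Yes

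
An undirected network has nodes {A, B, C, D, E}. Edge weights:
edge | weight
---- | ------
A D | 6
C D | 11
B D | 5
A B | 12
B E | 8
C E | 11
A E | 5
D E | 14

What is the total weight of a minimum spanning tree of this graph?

27

Kruskal's algorithm — process edges by increasing weight (ties by edge label):
A E (5): add — endpoints in different components.
B D (5): add — endpoints in different components.
A D (6): add — endpoints in different components.
B E (8): skip — B and E already connected.
C D (11): add — endpoints in different components.
MST edges: A E, B D, A D, C D; total weight 5+5+6+11 = 27.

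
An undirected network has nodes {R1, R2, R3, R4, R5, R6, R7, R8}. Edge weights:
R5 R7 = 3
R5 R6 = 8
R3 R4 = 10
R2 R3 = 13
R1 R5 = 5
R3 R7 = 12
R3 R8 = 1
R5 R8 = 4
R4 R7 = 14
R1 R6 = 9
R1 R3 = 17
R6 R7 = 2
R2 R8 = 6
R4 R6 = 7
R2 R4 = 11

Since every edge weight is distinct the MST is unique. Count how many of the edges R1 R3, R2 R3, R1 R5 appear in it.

Kruskal's algorithm — process edges by increasing weight (ties by edge label):
R3 R8 (1): add — endpoints in different components.
R6 R7 (2): add — endpoints in different components.
R5 R7 (3): add — endpoints in different components.
R5 R8 (4): add — endpoints in different components.
R1 R5 (5): add — endpoints in different components.
R2 R8 (6): add — endpoints in different components.
R4 R6 (7): add — endpoints in different components.
MST edge set: {R3 R8, R6 R7, R5 R7, R5 R8, R1 R5, R2 R8, R4 R6}.
Of the listed edges, {R1 R5} are in the MST → 1.

1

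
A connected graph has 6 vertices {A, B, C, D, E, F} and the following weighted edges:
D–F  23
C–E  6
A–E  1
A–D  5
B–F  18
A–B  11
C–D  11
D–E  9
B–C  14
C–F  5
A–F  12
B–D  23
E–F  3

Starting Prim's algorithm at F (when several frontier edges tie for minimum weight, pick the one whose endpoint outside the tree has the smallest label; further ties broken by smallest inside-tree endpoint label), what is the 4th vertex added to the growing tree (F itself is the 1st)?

C

Grow the tree from F using Prim:
Step 1: frontier [E–F 3, C–F 5, A–F 12, B–F 18, D–F 23] → take E–F (3); add E.
Step 2: frontier [A–E 1, C–E 6, D–E 9, C–F 5, A–F 12, B–F 18, D–F 23] → take A–E (1); add A.
Step 3: frontier [A–D 5, A–B 11, C–E 6, D–E 9, C–F 5, B–F 18, D–F 23] → take C–F (5); add C.
Step 4: frontier [A–D 5, A–B 11, C–D 11, B–C 14, D–E 9, B–F 18, D–F 23] → take A–D (5); add D.
Step 5: frontier [A–B 11, B–C 14, B–D 23, B–F 18] → take A–B (11); add B.
Vertex order: F, E, A, C, D, B. The 4th vertex is C.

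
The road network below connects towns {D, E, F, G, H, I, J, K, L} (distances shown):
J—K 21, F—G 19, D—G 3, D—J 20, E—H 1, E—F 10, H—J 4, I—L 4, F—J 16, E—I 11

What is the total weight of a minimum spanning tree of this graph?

Kruskal: consider edges lightest-first.
E—H (1): add — endpoints in different components.
D—G (3): add — endpoints in different components.
H—J (4): add — endpoints in different components.
I—L (4): add — endpoints in different components.
E—F (10): add — endpoints in different components.
E—I (11): add — endpoints in different components.
F—J (16): skip — F and J already connected.
F—G (19): add — endpoints in different components.
D—J (20): skip — D and J already connected.
J—K (21): add — endpoints in different components.
MST edges: E—H, D—G, H—J, I—L, E—F, E—I, F—G, J—K; total weight 1+3+4+4+10+11+19+21 = 73.

73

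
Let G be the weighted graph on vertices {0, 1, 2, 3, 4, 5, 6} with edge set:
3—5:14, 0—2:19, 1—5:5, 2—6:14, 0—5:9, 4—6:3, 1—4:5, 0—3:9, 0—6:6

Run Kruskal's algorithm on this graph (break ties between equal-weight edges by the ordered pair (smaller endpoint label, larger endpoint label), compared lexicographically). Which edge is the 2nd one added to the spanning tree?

1-4

Kruskal: consider edges lightest-first.
4—6 (3): add. Components now {0} {1} {2} {3} {4,6} {5}
1—4 (5): add. Components now {0} {1,4,6} {2} {3} {5}
1—5 (5): add. Components now {0} {1,4,5,6} {2} {3}
0—6 (6): add. Components now {0,1,4,5,6} {2} {3}
0—3 (9): add. Components now {0,1,3,4,5,6} {2}
0—5 (9): skip — 0 and 5 already connected.
2—6 (14): add. Components now {0,1,2,3,4,5,6}
The 2nd edge added is 1—4.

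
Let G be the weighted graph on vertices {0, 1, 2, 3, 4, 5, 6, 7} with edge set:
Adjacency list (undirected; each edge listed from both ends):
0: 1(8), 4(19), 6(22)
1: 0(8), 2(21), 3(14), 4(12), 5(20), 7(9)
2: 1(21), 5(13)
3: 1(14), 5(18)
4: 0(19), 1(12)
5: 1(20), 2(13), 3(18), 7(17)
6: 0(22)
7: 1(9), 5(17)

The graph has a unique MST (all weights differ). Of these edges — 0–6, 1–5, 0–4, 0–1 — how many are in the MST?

Kruskal: consider edges lightest-first.
0–1 (8): add — endpoints in different components.
1–7 (9): add — endpoints in different components.
1–4 (12): add — endpoints in different components.
2–5 (13): add — endpoints in different components.
1–3 (14): add — endpoints in different components.
5–7 (17): add — endpoints in different components.
3–5 (18): skip — 3 and 5 already connected.
0–4 (19): skip — 0 and 4 already connected.
1–5 (20): skip — 1 and 5 already connected.
1–2 (21): skip — 1 and 2 already connected.
0–6 (22): add — endpoints in different components.
MST edge set: {0–1, 1–7, 1–4, 2–5, 1–3, 5–7, 0–6}.
Of the listed edges, {0–6, 0–1} are in the MST → 2.

2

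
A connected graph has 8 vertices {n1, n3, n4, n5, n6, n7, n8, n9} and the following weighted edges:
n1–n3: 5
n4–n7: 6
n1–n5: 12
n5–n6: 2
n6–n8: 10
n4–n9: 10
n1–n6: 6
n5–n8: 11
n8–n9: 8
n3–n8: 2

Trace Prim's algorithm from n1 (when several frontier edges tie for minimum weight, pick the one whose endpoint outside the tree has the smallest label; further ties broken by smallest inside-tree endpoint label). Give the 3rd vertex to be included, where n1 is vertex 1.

n8

Prim's algorithm from n1:
Step 1: cheapest edge leaving the tree is n1–n3 (5); add n3.
Step 2: cheapest edge leaving the tree is n3–n8 (2); add n8.
Step 3: cheapest edge leaving the tree is n1–n6 (6); add n6.
Step 4: cheapest edge leaving the tree is n5–n6 (2); add n5.
Step 5: cheapest edge leaving the tree is n8–n9 (8); add n9.
Step 6: cheapest edge leaving the tree is n4–n9 (10); add n4.
Step 7: cheapest edge leaving the tree is n4–n7 (6); add n7.
Vertex order: n1, n3, n8, n6, n5, n9, n4, n7. The 3rd vertex is n8.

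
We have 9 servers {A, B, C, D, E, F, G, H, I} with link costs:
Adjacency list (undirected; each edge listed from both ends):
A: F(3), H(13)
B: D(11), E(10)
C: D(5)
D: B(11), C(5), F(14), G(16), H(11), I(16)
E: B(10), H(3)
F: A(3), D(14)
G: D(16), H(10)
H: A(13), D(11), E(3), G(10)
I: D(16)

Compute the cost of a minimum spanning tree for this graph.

Prim, starting at D.
Step 1: cheapest edge leaving the tree is C D (5); add C.
Step 2: cheapest edge leaving the tree is B D (11); add B.
Step 3: cheapest edge leaving the tree is B E (10); add E.
Step 4: cheapest edge leaving the tree is E H (3); add H.
Step 5: cheapest edge leaving the tree is G H (10); add G.
Step 6: cheapest edge leaving the tree is A H (13); add A.
Step 7: cheapest edge leaving the tree is A F (3); add F.
Step 8: cheapest edge leaving the tree is D I (16); add I.
MST edges: C D, B D, B E, E H, G H, A H, A F, D I; total weight 5+11+10+3+10+13+3+16 = 71.

71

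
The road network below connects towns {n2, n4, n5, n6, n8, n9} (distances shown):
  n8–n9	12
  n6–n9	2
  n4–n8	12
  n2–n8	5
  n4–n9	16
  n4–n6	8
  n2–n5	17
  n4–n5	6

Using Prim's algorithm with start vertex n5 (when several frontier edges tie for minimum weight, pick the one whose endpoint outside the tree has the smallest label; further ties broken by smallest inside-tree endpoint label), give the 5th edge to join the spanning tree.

Prim, starting at n5.
Step 1: frontier [n4–n5 6, n2–n5 17] → take n4–n5 (6); add n4.
Step 2: frontier [n4–n6 8, n4–n8 12, n4–n9 16, n2–n5 17] → take n4–n6 (8); add n6.
Step 3: frontier [n4–n8 12, n4–n9 16, n2–n5 17, n6–n9 2] → take n6–n9 (2); add n9.
Step 4: frontier [n4–n8 12, n2–n5 17, n8–n9 12] → take n4–n8 (12); add n8.
Step 5: frontier [n2–n5 17, n2–n8 5] → take n2–n8 (5); add n2.
The 5th edge added is n2–n8.

n2-n8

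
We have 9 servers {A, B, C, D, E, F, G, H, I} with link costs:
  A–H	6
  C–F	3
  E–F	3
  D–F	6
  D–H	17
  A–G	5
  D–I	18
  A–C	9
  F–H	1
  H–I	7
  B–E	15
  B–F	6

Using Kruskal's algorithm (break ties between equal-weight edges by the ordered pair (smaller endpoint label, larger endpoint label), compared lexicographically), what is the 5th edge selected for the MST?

Kruskal: consider edges lightest-first.
F–H (1): add — endpoints in different components.
C–F (3): add — endpoints in different components.
E–F (3): add — endpoints in different components.
A–G (5): add — endpoints in different components.
A–H (6): add — endpoints in different components.
B–F (6): add — endpoints in different components.
D–F (6): add — endpoints in different components.
H–I (7): add — endpoints in different components.
The 5th edge added is A–H.

A-H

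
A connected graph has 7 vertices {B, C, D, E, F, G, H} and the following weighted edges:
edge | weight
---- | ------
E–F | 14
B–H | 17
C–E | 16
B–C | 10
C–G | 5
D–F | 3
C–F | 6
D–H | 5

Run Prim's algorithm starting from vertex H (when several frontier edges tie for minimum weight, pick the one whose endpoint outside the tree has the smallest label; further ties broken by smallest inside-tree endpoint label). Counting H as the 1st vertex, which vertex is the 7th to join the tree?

Grow the tree from H using Prim:
Step 1: frontier [D–H 5, B–H 17] → take D–H (5); add D.
Step 2: frontier [D–F 3, B–H 17] → take D–F (3); add F.
Step 3: frontier [C–F 6, E–F 14, B–H 17] → take C–F (6); add C.
Step 4: frontier [C–G 5, B–C 10, C–E 16, E–F 14, B–H 17] → take C–G (5); add G.
Step 5: frontier [B–C 10, C–E 16, E–F 14, B–H 17] → take B–C (10); add B.
Step 6: frontier [C–E 16, E–F 14] → take E–F (14); add E.
Vertex order: H, D, F, C, G, B, E. The 7th vertex is E.

E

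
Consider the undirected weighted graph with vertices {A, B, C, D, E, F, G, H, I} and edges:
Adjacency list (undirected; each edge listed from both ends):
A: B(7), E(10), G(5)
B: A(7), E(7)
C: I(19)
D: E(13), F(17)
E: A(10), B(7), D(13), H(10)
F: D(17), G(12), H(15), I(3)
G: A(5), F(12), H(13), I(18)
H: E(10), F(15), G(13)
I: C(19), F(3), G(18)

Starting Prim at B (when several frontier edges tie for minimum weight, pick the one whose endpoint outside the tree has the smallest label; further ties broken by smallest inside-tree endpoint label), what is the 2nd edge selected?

Prim's algorithm from B:
Step 1: cheapest edge leaving the tree is A—B (7); add A.
Step 2: cheapest edge leaving the tree is A—G (5); add G.
Step 3: cheapest edge leaving the tree is B—E (7); add E.
Step 4: cheapest edge leaving the tree is E—H (10); add H.
Step 5: cheapest edge leaving the tree is F—G (12); add F.
Step 6: cheapest edge leaving the tree is F—I (3); add I.
Step 7: cheapest edge leaving the tree is D—E (13); add D.
Step 8: cheapest edge leaving the tree is C—I (19); add C.
The 2nd edge added is A—G.

A-G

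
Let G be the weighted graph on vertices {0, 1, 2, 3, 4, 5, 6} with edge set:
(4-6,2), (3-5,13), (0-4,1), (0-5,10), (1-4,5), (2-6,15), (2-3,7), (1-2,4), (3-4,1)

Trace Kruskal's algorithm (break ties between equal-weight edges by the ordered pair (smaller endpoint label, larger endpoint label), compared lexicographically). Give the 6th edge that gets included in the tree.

Kruskal: consider edges lightest-first.
0-4 (1): add. Components now {0,4} {1} {2} {3} {5} {6}
3-4 (1): add. Components now {0,3,4} {1} {2} {5} {6}
4-6 (2): add. Components now {0,3,4,6} {1} {2} {5}
1-2 (4): add. Components now {0,3,4,6} {1,2} {5}
1-4 (5): add. Components now {0,1,2,3,4,6} {5}
2-3 (7): skip — 2 and 3 already connected.
0-5 (10): add. Components now {0,1,2,3,4,5,6}
The 6th edge added is 0-5.

0-5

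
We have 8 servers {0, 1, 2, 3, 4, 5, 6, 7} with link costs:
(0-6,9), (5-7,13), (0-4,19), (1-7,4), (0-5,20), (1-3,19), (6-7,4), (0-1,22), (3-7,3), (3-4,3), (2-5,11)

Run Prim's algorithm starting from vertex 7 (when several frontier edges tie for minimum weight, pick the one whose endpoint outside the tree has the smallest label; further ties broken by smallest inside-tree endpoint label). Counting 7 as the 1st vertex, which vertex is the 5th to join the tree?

6

Grow the tree from 7 using Prim:
Step 1: cheapest edge leaving the tree is 3-7 (3); add 3.
Step 2: cheapest edge leaving the tree is 3-4 (3); add 4.
Step 3: cheapest edge leaving the tree is 1-7 (4); add 1.
Step 4: cheapest edge leaving the tree is 6-7 (4); add 6.
Step 5: cheapest edge leaving the tree is 0-6 (9); add 0.
Step 6: cheapest edge leaving the tree is 5-7 (13); add 5.
Step 7: cheapest edge leaving the tree is 2-5 (11); add 2.
Vertex order: 7, 3, 4, 1, 6, 0, 5, 2. The 5th vertex is 6.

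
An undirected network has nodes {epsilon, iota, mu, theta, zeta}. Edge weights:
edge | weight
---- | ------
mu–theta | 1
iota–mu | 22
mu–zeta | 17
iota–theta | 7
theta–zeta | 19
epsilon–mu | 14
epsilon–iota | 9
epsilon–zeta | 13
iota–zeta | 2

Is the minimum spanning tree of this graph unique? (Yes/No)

Sort edges by weight, then run Kruskal:
mu–theta (1): add. Components now {mu,theta} {zeta} {iota} {epsilon}
iota–zeta (2): add. Components now {mu,theta} {iota,zeta} {epsilon}
iota–theta (7): add. Components now {iota,mu,theta,zeta} {epsilon}
epsilon–iota (9): add. Components now {epsilon,iota,mu,theta,zeta}
Every non-tree edge has weight strictly greater than the heaviest edge on the tree path between its endpoints, so the MST is unique.

Yes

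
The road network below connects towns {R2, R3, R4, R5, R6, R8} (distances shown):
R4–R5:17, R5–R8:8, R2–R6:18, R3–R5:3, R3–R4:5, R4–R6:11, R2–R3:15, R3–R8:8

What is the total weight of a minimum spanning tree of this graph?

Prim's algorithm from R8:
Step 1: frontier [R3–R8 8, R5–R8 8] → take R3–R8 (8); add R3.
Step 2: frontier [R3–R5 3, R3–R4 5, R2–R3 15, R5–R8 8] → take R3–R5 (3); add R5.
Step 3: frontier [R3–R4 5, R2–R3 15, R4–R5 17] → take R3–R4 (5); add R4.
Step 4: frontier [R2–R3 15, R4–R6 11] → take R4–R6 (11); add R6.
Step 5: frontier [R2–R3 15, R2–R6 18] → take R2–R3 (15); add R2.
MST edges: R3–R8, R3–R5, R3–R4, R4–R6, R2–R3; total weight 8+3+5+11+15 = 42.

42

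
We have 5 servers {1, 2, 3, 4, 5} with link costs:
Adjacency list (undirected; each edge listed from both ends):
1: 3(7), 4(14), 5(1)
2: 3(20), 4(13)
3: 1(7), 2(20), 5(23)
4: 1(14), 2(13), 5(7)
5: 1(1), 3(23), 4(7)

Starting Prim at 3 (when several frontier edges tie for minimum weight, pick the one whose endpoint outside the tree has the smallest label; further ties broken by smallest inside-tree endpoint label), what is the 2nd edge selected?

Prim, starting at 3.
Step 1: frontier [1—3 7, 2—3 20, 3—5 23] → take 1—3 (7); add 1.
Step 2: frontier [1—5 1, 1—4 14, 2—3 20, 3—5 23] → take 1—5 (1); add 5.
Step 3: frontier [1—4 14, 2—3 20, 4—5 7] → take 4—5 (7); add 4.
Step 4: frontier [2—3 20, 2—4 13] → take 2—4 (13); add 2.
The 2nd edge added is 1—5.

1-5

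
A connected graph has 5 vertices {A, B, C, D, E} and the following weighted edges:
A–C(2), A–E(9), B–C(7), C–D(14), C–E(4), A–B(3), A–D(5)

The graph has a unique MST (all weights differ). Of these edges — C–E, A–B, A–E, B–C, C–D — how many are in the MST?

Kruskal: consider edges lightest-first.
A–C (2): add. Components now {A,C} {B} {D} {E}
A–B (3): add. Components now {A,B,C} {D} {E}
C–E (4): add. Components now {A,B,C,E} {D}
A–D (5): add. Components now {A,B,C,D,E}
MST edge set: {A–C, A–B, C–E, A–D}.
Of the listed edges, {C–E, A–B} are in the MST → 2.

2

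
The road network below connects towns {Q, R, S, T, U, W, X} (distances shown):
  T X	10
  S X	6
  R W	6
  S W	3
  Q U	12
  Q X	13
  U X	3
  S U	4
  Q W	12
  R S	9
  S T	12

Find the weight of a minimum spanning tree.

38

Grow the tree from T using Prim:
Step 1: cheapest edge leaving the tree is T X (10); add X.
Step 2: cheapest edge leaving the tree is U X (3); add U.
Step 3: cheapest edge leaving the tree is S U (4); add S.
Step 4: cheapest edge leaving the tree is S W (3); add W.
Step 5: cheapest edge leaving the tree is R W (6); add R.
Step 6: cheapest edge leaving the tree is Q U (12); add Q.
MST edges: T X, U X, S U, S W, R W, Q U; total weight 10+3+4+3+6+12 = 38.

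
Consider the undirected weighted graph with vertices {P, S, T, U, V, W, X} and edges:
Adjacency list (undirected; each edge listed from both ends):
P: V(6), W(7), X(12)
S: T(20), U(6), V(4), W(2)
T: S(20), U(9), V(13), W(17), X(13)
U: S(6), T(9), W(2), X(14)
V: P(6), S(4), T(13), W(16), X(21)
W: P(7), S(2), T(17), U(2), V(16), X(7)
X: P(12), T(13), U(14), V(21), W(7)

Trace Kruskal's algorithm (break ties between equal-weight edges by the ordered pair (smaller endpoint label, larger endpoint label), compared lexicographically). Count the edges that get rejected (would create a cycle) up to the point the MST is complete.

Kruskal: consider edges lightest-first.
S—W (2): add — endpoints in different components.
U—W (2): add — endpoints in different components.
S—V (4): add — endpoints in different components.
P—V (6): add — endpoints in different components.
S—U (6): skip — S and U already connected.
P—W (7): skip — P and W already connected.
W—X (7): add — endpoints in different components.
T—U (9): add — endpoints in different components.
Edges rejected before the tree was complete: 2.

2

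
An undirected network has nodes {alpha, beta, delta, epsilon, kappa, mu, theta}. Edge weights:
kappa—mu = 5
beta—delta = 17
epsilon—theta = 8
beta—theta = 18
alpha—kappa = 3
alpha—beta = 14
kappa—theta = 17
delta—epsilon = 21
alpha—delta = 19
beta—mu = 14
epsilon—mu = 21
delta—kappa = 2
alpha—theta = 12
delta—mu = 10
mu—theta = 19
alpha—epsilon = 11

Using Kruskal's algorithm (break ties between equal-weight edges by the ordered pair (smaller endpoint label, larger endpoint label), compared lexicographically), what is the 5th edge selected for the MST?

Kruskal: consider edges lightest-first.
delta—kappa (2): add — endpoints in different components.
alpha—kappa (3): add — endpoints in different components.
kappa—mu (5): add — endpoints in different components.
epsilon—theta (8): add — endpoints in different components.
delta—mu (10): skip — delta and mu already connected.
alpha—epsilon (11): add — endpoints in different components.
alpha—theta (12): skip — alpha and theta already connected.
alpha—beta (14): add — endpoints in different components.
The 5th edge added is alpha—epsilon.

alpha-epsilon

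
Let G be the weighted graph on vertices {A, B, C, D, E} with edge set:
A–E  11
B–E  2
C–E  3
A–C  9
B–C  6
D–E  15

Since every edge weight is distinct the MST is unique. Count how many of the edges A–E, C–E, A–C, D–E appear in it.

Kruskal: consider edges lightest-first.
B–E (2): add — endpoints in different components.
C–E (3): add — endpoints in different components.
B–C (6): skip — B and C already connected.
A–C (9): add — endpoints in different components.
A–E (11): skip — A and E already connected.
D–E (15): add — endpoints in different components.
MST edge set: {B–E, C–E, A–C, D–E}.
Of the listed edges, {C–E, A–C, D–E} are in the MST → 3.

3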